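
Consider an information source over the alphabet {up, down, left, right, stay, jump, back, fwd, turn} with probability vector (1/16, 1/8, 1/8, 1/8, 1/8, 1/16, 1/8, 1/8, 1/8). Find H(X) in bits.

3.125 bits

Each probability is a power of 1/2, so log₂(1/p) is an integer.
H = Σ p·log₂(1/p) = 1/16·4 + 1/8·3 + 1/8·3 + 1/8·3 + 1/8·3 + 1/16·4 + 1/8·3 + 1/8·3 + 1/8·3 = 3.125 bits.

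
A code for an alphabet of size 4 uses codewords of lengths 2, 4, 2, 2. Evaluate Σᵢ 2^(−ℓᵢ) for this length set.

With common denominator 2^4 = 16: Σ 2^(−ℓᵢ) = 4/16 + 1/16 + 4/16 + 4/16 = 13/16 = 0.8125.

0.8125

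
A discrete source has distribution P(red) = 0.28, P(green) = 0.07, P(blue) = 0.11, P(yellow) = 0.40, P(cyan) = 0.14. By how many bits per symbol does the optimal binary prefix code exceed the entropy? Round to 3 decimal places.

0.041 bits

Entropy H = −Σ p log₂ p ≈ 2.0589 bits.
Huffman merges: 7/100+11/100→9/50; 7/50+9/50→8/25; 7/25+8/25→3/5; 2/5+3/5→1. L = 21/10 ≈ 2.1000.
L − H = 2.1000 − 2.0589 = 0.041 bits.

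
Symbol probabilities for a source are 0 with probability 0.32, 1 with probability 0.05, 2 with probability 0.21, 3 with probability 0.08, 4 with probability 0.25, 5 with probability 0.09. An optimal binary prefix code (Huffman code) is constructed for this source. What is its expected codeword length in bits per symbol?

Repeatedly combine the two least-probable nodes; the expected code length is the sum of the merged weights.
merge 1/20 + 2/25 → 13/100
merge 9/100 + 13/100 → 11/50
merge 21/100 + 11/50 → 43/100
merge 1/4 + 8/25 → 57/100
merge 43/100 + 57/100 → 1
L = 13/100 + 11/50 + 43/100 + 57/100 + 1 = 47/20 = 2.35 bits/symbol.

2.35 bits/symbol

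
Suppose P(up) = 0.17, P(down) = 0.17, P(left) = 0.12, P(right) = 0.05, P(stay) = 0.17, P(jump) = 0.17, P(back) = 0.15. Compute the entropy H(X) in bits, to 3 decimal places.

2.732 bits

H = −Σ pᵢ log₂ pᵢ.
−0.17·log₂(0.17) = 0.4346
−0.17·log₂(0.17) = 0.4346
−0.12·log₂(0.12) = 0.3671
−0.05·log₂(0.05) = 0.2161
−0.17·log₂(0.17) = 0.4346
−0.17·log₂(0.17) = 0.4346
−0.15·log₂(0.15) = 0.4105
Sum ≈ 2.7321 → 2.732 bits.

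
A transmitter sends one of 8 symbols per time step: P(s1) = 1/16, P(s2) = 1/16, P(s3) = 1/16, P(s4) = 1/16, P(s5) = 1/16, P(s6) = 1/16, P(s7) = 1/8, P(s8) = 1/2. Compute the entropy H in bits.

Each probability is a power of 1/2, so log₂(1/p) is an integer.
H = Σ p·log₂(1/p) = 1/16·4 + 1/16·4 + 1/16·4 + 1/16·4 + 1/16·4 + 1/16·4 + 1/8·3 + 1/2·1 = 2.375 bits.

2.375 bits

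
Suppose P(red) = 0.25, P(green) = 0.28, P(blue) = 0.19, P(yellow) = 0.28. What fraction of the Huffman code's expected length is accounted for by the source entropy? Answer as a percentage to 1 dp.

99.2%

Entropy H = −Σ p log₂ p ≈ 1.9837 bits.
Huffman merges: 19/100+1/4→11/25; 7/25+7/25→14/25; 11/25+14/25→1. L = 2 ≈ 2.0000.
Efficiency = H/L = 1.9837/2.0000 = 99.2%.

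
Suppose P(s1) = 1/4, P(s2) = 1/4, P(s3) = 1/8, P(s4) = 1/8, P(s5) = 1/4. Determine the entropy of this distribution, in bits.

Each probability is a power of 1/2, so log₂(1/p) is an integer.
H = Σ p·log₂(1/p) = 1/4·2 + 1/4·2 + 1/8·3 + 1/8·3 + 1/4·2 = 2.25 bits.

2.25 bits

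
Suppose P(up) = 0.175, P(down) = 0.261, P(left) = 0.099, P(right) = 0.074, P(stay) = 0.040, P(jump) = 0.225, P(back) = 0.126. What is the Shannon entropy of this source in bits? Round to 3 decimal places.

2.601 bits

H = −Σ pᵢ log₂ pᵢ.
−0.175·log₂(0.175) = 0.4401
−0.261·log₂(0.261) = 0.5058
−0.099·log₂(0.099) = 0.3303
−0.074·log₂(0.074) = 0.2780
−0.040·log₂(0.040) = 0.1858
−0.225·log₂(0.225) = 0.4842
−0.126·log₂(0.126) = 0.3766
Sum ≈ 2.6006 → 2.601 bits.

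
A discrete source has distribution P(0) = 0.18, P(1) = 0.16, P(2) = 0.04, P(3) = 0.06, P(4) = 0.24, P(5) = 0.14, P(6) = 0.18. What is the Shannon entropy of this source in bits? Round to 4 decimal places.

H = −Σ pᵢ log₂ pᵢ.
−0.18·log₂(0.18) = 0.4453
−0.16·log₂(0.16) = 0.4230
−0.04·log₂(0.04) = 0.1858
−0.06·log₂(0.06) = 0.2435
−0.24·log₂(0.24) = 0.4941
−0.14·log₂(0.14) = 0.3971
−0.18·log₂(0.18) = 0.4453
Sum ≈ 2.6342 → 2.6342 bits.

2.6342 bits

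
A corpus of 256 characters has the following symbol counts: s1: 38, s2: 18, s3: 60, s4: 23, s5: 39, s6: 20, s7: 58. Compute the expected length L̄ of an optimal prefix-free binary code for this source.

Probabilities are the counts divided by 256.
Repeatedly combine the two least-probable nodes; the expected code length is the sum of the merged weights.
merge 9/128 + 5/64 → 19/128
merge 23/256 + 19/128 → 61/256
merge 19/128 + 39/256 → 77/256
merge 29/128 + 15/64 → 59/128
merge 61/256 + 77/256 → 69/128
merge 59/128 + 69/128 → 1
L = 19/128 + 61/256 + 77/256 + 59/128 + 69/128 + 1 = 43/16 = 2.6875 bits/symbol.

2.6875 bits/symbol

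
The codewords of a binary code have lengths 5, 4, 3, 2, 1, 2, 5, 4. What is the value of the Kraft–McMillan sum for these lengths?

1.3125

With common denominator 2^5 = 32: Σ 2^(−ℓᵢ) = 1/32 + 2/32 + 4/32 + 8/32 + 16/32 + 8/32 + 1/32 + 2/32 = 42/32 = 1.3125.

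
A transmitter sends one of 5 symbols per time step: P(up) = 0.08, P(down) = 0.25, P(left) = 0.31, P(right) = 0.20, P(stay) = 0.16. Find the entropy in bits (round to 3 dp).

H = −Σ pᵢ log₂ pᵢ.
−0.08·log₂(0.08) = 0.2915
−0.25·log₂(0.25) = 0.5000
−0.31·log₂(0.31) = 0.5238
−0.20·log₂(0.20) = 0.4644
−0.16·log₂(0.16) = 0.4230
Sum ≈ 2.2027 → 2.203 bits.

2.203 bits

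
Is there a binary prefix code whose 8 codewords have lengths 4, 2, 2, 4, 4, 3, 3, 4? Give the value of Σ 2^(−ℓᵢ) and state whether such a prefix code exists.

1; yes

With common denominator 2^4 = 16: Σ 2^(−ℓᵢ) = 1/16 + 4/16 + 4/16 + 1/16 + 1/16 + 2/16 + 2/16 + 1/16 = 16/16 = 1.
Kraft's inequality requires Σ ≤ 1; here Σ = 1 ≤ 1, so such a prefix code exists.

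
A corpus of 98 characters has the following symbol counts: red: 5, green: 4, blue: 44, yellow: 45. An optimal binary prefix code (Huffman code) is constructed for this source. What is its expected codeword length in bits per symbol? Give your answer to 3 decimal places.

Probabilities are the counts divided by 98.
Repeatedly combine the two least-probable nodes; the expected code length is the sum of the merged weights.
merge 2/49 + 5/98 → 9/98
merge 9/98 + 22/49 → 53/98
merge 45/98 + 53/98 → 1
L = 9/98 + 53/98 + 1 = 80/49 ≈ 1.633 bits/symbol.

1.633 bits/symbol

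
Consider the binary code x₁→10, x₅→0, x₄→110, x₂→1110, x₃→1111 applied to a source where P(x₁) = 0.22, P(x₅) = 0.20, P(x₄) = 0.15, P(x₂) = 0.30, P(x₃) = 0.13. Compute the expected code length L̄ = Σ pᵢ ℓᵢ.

2.81 bits/symbol

L̄ = Σ pᵢ·ℓᵢ = 0.22·2 + 0.20·1 + 0.15·3 + 0.30·4 + 0.13·4 = 2.81 bits/symbol.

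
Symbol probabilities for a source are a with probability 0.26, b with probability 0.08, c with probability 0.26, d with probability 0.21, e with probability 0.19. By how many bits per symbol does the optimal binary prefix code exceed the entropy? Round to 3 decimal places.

0.040 bits

Entropy H = −Σ p log₂ p ≈ 2.2301 bits.
Huffman merges: 2/25+19/100→27/100; 21/100+13/50→47/100; 13/50+27/100→53/100; 47/100+53/100→1. L = 227/100 ≈ 2.2700.
L − H = 2.2700 − 2.2301 = 0.040 bits.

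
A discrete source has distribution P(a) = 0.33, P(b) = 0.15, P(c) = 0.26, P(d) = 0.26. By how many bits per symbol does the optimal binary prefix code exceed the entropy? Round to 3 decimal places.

Entropy H = −Σ p log₂ p ≈ 1.9489 bits.
Huffman merges: 3/20+13/50→41/100; 13/50+33/100→59/100; 41/100+59/100→1. L = 2 ≈ 2.0000.
L − H = 2.0000 − 1.9489 = 0.051 bits.

0.051 bits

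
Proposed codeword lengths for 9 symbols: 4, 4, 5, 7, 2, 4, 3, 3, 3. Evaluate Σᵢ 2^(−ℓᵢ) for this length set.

0.8515625

With common denominator 2^7 = 128: Σ 2^(−ℓᵢ) = 8/128 + 8/128 + 4/128 + 1/128 + 32/128 + 8/128 + 16/128 + 16/128 + 16/128 = 109/128 = 0.8515625.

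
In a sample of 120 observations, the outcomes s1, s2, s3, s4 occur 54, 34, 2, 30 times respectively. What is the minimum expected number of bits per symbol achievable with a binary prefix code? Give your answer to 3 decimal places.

Probabilities are the counts divided by 120.
Repeatedly combine the two least-probable nodes; the expected code length is the sum of the merged weights.
merge 1/60 + 1/4 → 4/15
merge 4/15 + 17/60 → 11/20
merge 9/20 + 11/20 → 1
L = 4/15 + 11/20 + 1 = 109/60 ≈ 1.817 bits/symbol.

1.817 bits/symbol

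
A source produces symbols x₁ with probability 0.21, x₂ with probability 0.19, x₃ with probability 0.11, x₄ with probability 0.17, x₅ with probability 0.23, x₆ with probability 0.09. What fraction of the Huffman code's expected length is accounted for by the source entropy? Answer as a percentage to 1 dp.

Entropy H = −Σ p log₂ p ≈ 2.5132 bits.
Huffman merges: 9/100+11/100→1/5; 17/100+19/100→9/25; 1/5+21/100→41/100; 23/100+9/25→59/100; 41/100+59/100→1. L = 64/25 ≈ 2.5600.
Efficiency = H/L = 2.5132/2.5600 = 98.2%.

98.2%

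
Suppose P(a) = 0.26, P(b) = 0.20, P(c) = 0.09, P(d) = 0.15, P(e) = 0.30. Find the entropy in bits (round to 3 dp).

2.214 bits

H = −Σ pᵢ log₂ pᵢ.
−0.26·log₂(0.26) = 0.5053
−0.20·log₂(0.20) = 0.4644
−0.09·log₂(0.09) = 0.3127
−0.15·log₂(0.15) = 0.4105
−0.30·log₂(0.30) = 0.5211
Sum ≈ 2.2140 → 2.214 bits.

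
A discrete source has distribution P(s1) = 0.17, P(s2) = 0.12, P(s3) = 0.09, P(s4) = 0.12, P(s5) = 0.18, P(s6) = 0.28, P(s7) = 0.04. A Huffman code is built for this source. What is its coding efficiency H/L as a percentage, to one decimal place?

Entropy H = −Σ p log₂ p ≈ 2.6267 bits.
Huffman merges: 1/25+9/100→13/100; 3/25+3/25→6/25; 13/100+17/100→3/10; 9/50+6/25→21/50; 7/25+3/10→29/50; 21/50+29/50→1. L = 267/100 ≈ 2.6700.
Efficiency = H/L = 2.6267/2.6700 = 98.4%.

98.4%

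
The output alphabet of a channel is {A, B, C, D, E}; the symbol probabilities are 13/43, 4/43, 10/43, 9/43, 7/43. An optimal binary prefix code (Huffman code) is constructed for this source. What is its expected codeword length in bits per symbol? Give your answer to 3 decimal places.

Repeatedly combine the two least-probable nodes; the expected code length is the sum of the merged weights.
merge 4/43 + 7/43 → 11/43
merge 9/43 + 10/43 → 19/43
merge 11/43 + 13/43 → 24/43
merge 19/43 + 24/43 → 1
L = 11/43 + 19/43 + 24/43 + 1 = 97/43 ≈ 2.256 bits/symbol.

2.256 bits/symbol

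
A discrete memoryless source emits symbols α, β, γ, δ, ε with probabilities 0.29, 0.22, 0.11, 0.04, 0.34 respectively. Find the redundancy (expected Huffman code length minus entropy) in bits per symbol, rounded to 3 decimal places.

Entropy H = −Σ p log₂ p ≈ 2.0637 bits.
Huffman merges: 1/25+11/100→3/20; 3/20+11/50→37/100; 29/100+17/50→63/100; 37/100+63/100→1. L = 43/20 ≈ 2.1500.
L − H = 2.1500 − 2.0637 = 0.086 bits.

0.086 bits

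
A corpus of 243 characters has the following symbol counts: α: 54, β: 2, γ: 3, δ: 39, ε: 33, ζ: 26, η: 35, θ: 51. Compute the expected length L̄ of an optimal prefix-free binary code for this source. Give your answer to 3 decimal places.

Probabilities are the counts divided by 243.
Repeatedly combine the two least-probable nodes; the expected code length is the sum of the merged weights.
merge 2/243 + 1/81 → 5/243
merge 5/243 + 26/243 → 31/243
merge 31/243 + 11/81 → 64/243
merge 35/243 + 13/81 → 74/243
merge 17/81 + 2/9 → 35/81
merge 64/243 + 74/243 → 46/81
merge 35/81 + 46/81 → 1
L = 5/243 + 31/243 + 64/243 + 74/243 + 35/81 + 46/81 + 1 = 220/81 ≈ 2.716 bits/symbol.

2.716 bits/symbol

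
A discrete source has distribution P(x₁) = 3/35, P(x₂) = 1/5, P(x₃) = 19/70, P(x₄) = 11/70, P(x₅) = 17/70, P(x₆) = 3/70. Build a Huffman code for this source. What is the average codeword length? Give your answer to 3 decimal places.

2.414 bits/symbol

Repeatedly combine the two least-probable nodes; the expected code length is the sum of the merged weights.
merge 3/70 + 3/35 → 9/70
merge 9/70 + 11/70 → 2/7
merge 1/5 + 17/70 → 31/70
merge 19/70 + 2/7 → 39/70
merge 31/70 + 39/70 → 1
L = 9/70 + 2/7 + 31/70 + 39/70 + 1 = 169/70 ≈ 2.414 bits/symbol.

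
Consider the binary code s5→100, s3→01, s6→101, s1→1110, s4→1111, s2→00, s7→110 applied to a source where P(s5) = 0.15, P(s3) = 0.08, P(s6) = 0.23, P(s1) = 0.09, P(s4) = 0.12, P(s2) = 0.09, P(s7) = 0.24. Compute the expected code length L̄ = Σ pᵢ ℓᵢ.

L̄ = Σ pᵢ·ℓᵢ = 0.15·3 + 0.08·2 + 0.23·3 + 0.09·4 + 0.12·4 + 0.09·2 + 0.24·3 = 3.04 bits/symbol.

3.04 bits/symbol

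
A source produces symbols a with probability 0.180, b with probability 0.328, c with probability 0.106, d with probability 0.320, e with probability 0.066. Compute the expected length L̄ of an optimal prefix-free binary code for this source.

2.172 bits/symbol

Repeatedly combine the two least-probable nodes; the expected code length is the sum of the merged weights.
merge 33/500 + 53/500 → 43/250
merge 43/250 + 9/50 → 44/125
merge 8/25 + 41/125 → 81/125
merge 44/125 + 81/125 → 1
L = 43/250 + 44/125 + 81/125 + 1 = 543/250 = 2.172 bits/symbol.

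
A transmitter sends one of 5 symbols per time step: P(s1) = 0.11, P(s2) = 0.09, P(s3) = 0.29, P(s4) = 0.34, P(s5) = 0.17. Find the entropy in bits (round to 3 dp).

H = −Σ pᵢ log₂ pᵢ.
−0.11·log₂(0.11) = 0.3503
−0.09·log₂(0.09) = 0.3127
−0.29·log₂(0.29) = 0.5179
−0.34·log₂(0.34) = 0.5292
−0.17·log₂(0.17) = 0.4346
Sum ≈ 2.1446 → 2.145 bits.

2.145 bits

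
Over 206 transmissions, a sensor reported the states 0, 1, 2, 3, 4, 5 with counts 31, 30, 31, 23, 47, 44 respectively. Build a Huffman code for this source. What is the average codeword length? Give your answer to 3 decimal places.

Probabilities are the counts divided by 206.
Repeatedly combine the two least-probable nodes; the expected code length is the sum of the merged weights.
merge 23/206 + 15/103 → 53/206
merge 31/206 + 31/206 → 31/103
merge 22/103 + 47/206 → 91/206
merge 53/206 + 31/103 → 115/206
merge 91/206 + 115/206 → 1
L = 53/206 + 31/103 + 91/206 + 115/206 + 1 = 527/206 ≈ 2.558 bits/symbol.

2.558 bits/symbol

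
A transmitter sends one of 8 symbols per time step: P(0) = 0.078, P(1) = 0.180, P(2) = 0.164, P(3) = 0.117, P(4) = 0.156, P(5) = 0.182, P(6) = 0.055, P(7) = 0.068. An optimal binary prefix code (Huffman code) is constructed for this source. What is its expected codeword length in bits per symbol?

Repeatedly combine the two least-probable nodes; the expected code length is the sum of the merged weights.
merge 11/200 + 17/250 → 123/1000
merge 39/500 + 117/1000 → 39/200
merge 123/1000 + 39/250 → 279/1000
merge 41/250 + 9/50 → 43/125
merge 91/500 + 39/200 → 377/1000
merge 279/1000 + 43/125 → 623/1000
merge 377/1000 + 623/1000 → 1
L = 123/1000 + 39/200 + 279/1000 + 43/125 + 377/1000 + 623/1000 + 1 = 2941/1000 = 2.941 bits/symbol.

2.941 bits/symbol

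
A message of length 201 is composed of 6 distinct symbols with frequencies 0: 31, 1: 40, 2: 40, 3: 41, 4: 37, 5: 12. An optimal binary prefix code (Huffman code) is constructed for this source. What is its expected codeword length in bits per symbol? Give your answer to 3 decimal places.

Probabilities are the counts divided by 201.
Repeatedly combine the two least-probable nodes; the expected code length is the sum of the merged weights.
merge 4/67 + 31/201 → 43/201
merge 37/201 + 40/201 → 77/201
merge 40/201 + 41/201 → 27/67
merge 43/201 + 77/201 → 40/67
merge 27/67 + 40/67 → 1
L = 43/201 + 77/201 + 27/67 + 40/67 + 1 = 174/67 ≈ 2.597 bits/symbol.

2.597 bits/symbol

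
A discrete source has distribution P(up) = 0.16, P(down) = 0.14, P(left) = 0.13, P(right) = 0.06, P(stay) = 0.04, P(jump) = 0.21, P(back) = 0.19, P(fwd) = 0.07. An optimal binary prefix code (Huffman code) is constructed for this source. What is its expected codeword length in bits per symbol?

Repeatedly combine the two least-probable nodes; the expected code length is the sum of the merged weights.
merge 1/25 + 3/50 → 1/10
merge 7/100 + 1/10 → 17/100
merge 13/100 + 7/50 → 27/100
merge 4/25 + 17/100 → 33/100
merge 19/100 + 21/100 → 2/5
merge 27/100 + 33/100 → 3/5
merge 2/5 + 3/5 → 1
L = 1/10 + 17/100 + 27/100 + 33/100 + 2/5 + 3/5 + 1 = 287/100 = 2.87 bits/symbol.

2.87 bits/symbol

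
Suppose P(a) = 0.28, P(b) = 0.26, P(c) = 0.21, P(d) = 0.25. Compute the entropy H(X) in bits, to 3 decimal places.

H = −Σ pᵢ log₂ pᵢ.
−0.28·log₂(0.28) = 0.5142
−0.26·log₂(0.26) = 0.5053
−0.21·log₂(0.21) = 0.4728
−0.25·log₂(0.25) = 0.5000
Sum ≈ 1.9923 → 1.992 bits.

1.992 bits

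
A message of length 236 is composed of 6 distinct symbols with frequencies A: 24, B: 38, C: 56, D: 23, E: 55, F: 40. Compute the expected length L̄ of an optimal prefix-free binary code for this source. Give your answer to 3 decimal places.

Probabilities are the counts divided by 236.
Repeatedly combine the two least-probable nodes; the expected code length is the sum of the merged weights.
merge 23/236 + 6/59 → 47/236
merge 19/118 + 10/59 → 39/118
merge 47/236 + 55/236 → 51/118
merge 14/59 + 39/118 → 67/118
merge 51/118 + 67/118 → 1
L = 47/236 + 39/118 + 51/118 + 67/118 + 1 = 597/236 ≈ 2.530 bits/symbol.

2.530 bits/symbol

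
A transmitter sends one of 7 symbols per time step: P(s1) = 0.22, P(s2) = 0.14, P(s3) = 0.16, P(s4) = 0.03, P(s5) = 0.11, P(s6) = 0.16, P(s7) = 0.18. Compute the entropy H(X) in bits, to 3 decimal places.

2.671 bits

H = −Σ pᵢ log₂ pᵢ.
−0.22·log₂(0.22) = 0.4806
−0.14·log₂(0.14) = 0.3971
−0.16·log₂(0.16) = 0.4230
−0.03·log₂(0.03) = 0.1518
−0.11·log₂(0.11) = 0.3503
−0.16·log₂(0.16) = 0.4230
−0.18·log₂(0.18) = 0.4453
Sum ≈ 2.6711 → 2.671 bits.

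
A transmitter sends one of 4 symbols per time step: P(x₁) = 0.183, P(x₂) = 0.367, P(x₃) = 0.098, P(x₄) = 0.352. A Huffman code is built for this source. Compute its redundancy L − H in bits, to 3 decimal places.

0.076 bits

Entropy H = −Σ p log₂ p ≈ 1.8377 bits.
Huffman merges: 49/500+183/1000→281/1000; 281/1000+44/125→633/1000; 367/1000+633/1000→1. L = 957/500 ≈ 1.9140.
L − H = 1.9140 − 1.8377 = 0.076 bits.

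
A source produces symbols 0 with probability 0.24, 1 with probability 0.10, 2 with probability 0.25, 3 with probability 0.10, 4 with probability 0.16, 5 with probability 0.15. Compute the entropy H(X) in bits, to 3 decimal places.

H = −Σ pᵢ log₂ pᵢ.
−0.24·log₂(0.24) = 0.4941
−0.10·log₂(0.10) = 0.3322
−0.25·log₂(0.25) = 0.5000
−0.10·log₂(0.10) = 0.3322
−0.16·log₂(0.16) = 0.4230
−0.15·log₂(0.15) = 0.4105
Sum ≈ 2.4921 → 2.492 bits.

2.492 bits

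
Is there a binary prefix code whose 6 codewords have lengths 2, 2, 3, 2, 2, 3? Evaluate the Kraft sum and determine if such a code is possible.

1.25; no

With common denominator 2^3 = 8: Σ 2^(−ℓᵢ) = 2/8 + 2/8 + 1/8 + 2/8 + 2/8 + 1/8 = 10/8 = 1.25.
Kraft's inequality requires Σ ≤ 1; here Σ = 1.25 > 1, so no such prefix code exists.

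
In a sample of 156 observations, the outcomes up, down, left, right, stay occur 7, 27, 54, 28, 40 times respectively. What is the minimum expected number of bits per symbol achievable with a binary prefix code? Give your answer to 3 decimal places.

Probabilities are the counts divided by 156.
Repeatedly combine the two least-probable nodes; the expected code length is the sum of the merged weights.
merge 7/156 + 9/52 → 17/78
merge 7/39 + 17/78 → 31/78
merge 10/39 + 9/26 → 47/78
merge 31/78 + 47/78 → 1
L = 17/78 + 31/78 + 47/78 + 1 = 173/78 ≈ 2.218 bits/symbol.

2.218 bits/symbol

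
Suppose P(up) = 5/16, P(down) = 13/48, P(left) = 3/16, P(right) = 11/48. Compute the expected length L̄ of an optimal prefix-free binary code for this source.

2 bits/symbol

Repeatedly combine the two least-probable nodes; the expected code length is the sum of the merged weights.
merge 3/16 + 11/48 → 5/12
merge 13/48 + 5/16 → 7/12
merge 5/12 + 7/12 → 1
L = 5/12 + 7/12 + 1 = 2 bits/symbol.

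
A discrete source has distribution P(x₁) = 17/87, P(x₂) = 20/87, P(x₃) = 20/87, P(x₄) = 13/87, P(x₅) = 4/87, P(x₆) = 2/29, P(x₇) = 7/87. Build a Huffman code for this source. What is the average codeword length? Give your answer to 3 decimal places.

Repeatedly combine the two least-probable nodes; the expected code length is the sum of the merged weights.
merge 4/87 + 2/29 → 10/87
merge 7/87 + 10/87 → 17/87
merge 13/87 + 17/87 → 10/29
merge 17/87 + 20/87 → 37/87
merge 20/87 + 10/29 → 50/87
merge 37/87 + 50/87 → 1
L = 10/87 + 17/87 + 10/29 + 37/87 + 50/87 + 1 = 77/29 ≈ 2.655 bits/symbol.

2.655 bits/symbol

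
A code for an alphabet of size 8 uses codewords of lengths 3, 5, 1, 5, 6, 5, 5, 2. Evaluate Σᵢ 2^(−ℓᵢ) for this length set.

With common denominator 2^6 = 64: Σ 2^(−ℓᵢ) = 8/64 + 2/64 + 32/64 + 2/64 + 1/64 + 2/64 + 2/64 + 16/64 = 65/64 = 1.015625.

1.015625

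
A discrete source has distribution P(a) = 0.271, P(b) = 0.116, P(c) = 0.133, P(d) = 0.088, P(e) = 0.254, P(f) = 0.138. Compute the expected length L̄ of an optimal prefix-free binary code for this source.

Repeatedly combine the two least-probable nodes; the expected code length is the sum of the merged weights.
merge 11/125 + 29/250 → 51/250
merge 133/1000 + 69/500 → 271/1000
merge 51/250 + 127/500 → 229/500
merge 271/1000 + 271/1000 → 271/500
merge 229/500 + 271/500 → 1
L = 51/250 + 271/1000 + 229/500 + 271/500 + 1 = 99/40 = 2.475 bits/symbol.

2.475 bits/symbol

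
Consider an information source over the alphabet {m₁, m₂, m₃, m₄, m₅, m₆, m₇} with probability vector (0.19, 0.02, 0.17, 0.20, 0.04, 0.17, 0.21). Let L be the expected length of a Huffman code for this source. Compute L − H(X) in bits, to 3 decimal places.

Entropy H = −Σ p log₂ p ≈ 2.5602 bits.
Huffman merges: 1/50+1/25→3/50; 3/50+17/100→23/100; 17/100+19/100→9/25; 1/5+21/100→41/100; 23/100+9/25→59/100; 41/100+59/100→1. L = 53/20 ≈ 2.6500.
L − H = 2.6500 − 2.5602 = 0.090 bits.

0.090 bits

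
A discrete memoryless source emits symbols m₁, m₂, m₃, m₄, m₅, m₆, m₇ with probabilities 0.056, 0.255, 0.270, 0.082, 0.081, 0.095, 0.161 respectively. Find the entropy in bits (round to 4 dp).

2.5820 bits

H = −Σ pᵢ log₂ pᵢ.
−0.056·log₂(0.056) = 0.2329
−0.255·log₂(0.255) = 0.5027
−0.270·log₂(0.270) = 0.5100
−0.082·log₂(0.082) = 0.2959
−0.081·log₂(0.081) = 0.2937
−0.095·log₂(0.095) = 0.3226
−0.161·log₂(0.161) = 0.4242
Sum ≈ 2.5820 → 2.5820 bits.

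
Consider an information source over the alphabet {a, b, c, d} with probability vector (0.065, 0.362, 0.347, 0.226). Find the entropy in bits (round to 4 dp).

H = −Σ pᵢ log₂ pᵢ.
−0.065·log₂(0.065) = 0.2563
−0.362·log₂(0.362) = 0.5307
−0.347·log₂(0.347) = 0.5299
−0.226·log₂(0.226) = 0.4849
Sum ≈ 1.8018 → 1.8018 bits.

1.8018 bits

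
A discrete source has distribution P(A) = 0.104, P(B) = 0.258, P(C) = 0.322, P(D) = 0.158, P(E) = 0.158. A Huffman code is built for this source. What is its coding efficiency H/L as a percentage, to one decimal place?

97.8%

Entropy H = −Σ p log₂ p ≈ 2.2115 bits.
Huffman merges: 13/125+79/500→131/500; 79/500+129/500→52/125; 131/500+161/500→73/125; 52/125+73/125→1. L = 1131/500 ≈ 2.2620.
Efficiency = H/L = 2.2115/2.2620 = 97.8%.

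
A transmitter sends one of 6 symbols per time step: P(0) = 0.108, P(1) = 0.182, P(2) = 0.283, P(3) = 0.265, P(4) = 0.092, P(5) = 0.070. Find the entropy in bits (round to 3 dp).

H = −Σ pᵢ log₂ pᵢ.
−0.108·log₂(0.108) = 0.3468
−0.182·log₂(0.182) = 0.4474
−0.283·log₂(0.283) = 0.5154
−0.265·log₂(0.265) = 0.5077
−0.092·log₂(0.092) = 0.3167
−0.070·log₂(0.070) = 0.2686
Sum ≈ 2.4025 → 2.402 bits.

2.402 bits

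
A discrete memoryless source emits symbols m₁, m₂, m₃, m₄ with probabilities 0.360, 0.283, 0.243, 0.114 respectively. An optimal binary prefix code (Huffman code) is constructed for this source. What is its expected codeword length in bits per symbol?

Repeatedly combine the two least-probable nodes; the expected code length is the sum of the merged weights.
merge 57/500 + 243/1000 → 357/1000
merge 283/1000 + 357/1000 → 16/25
merge 9/25 + 16/25 → 1
L = 357/1000 + 16/25 + 1 = 1997/1000 = 1.997 bits/symbol.

1.997 bits/symbol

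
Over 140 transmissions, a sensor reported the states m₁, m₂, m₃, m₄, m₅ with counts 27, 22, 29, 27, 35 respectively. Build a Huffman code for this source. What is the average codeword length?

Probabilities are the counts divided by 140.
Repeatedly combine the two least-probable nodes; the expected code length is the sum of the merged weights.
merge 11/70 + 27/140 → 7/20
merge 27/140 + 29/140 → 2/5
merge 1/4 + 7/20 → 3/5
merge 2/5 + 3/5 → 1
L = 7/20 + 2/5 + 3/5 + 1 = 47/20 = 2.35 bits/symbol.

2.35 bits/symbol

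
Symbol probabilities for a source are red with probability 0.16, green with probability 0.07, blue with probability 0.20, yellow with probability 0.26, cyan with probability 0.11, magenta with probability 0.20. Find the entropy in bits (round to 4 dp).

H = −Σ pᵢ log₂ pᵢ.
−0.16·log₂(0.16) = 0.4230
−0.07·log₂(0.07) = 0.2686
−0.20·log₂(0.20) = 0.4644
−0.26·log₂(0.26) = 0.5053
−0.11·log₂(0.11) = 0.3503
−0.20·log₂(0.20) = 0.4644
Sum ≈ 2.4759 → 2.4759 bits.

2.4759 bits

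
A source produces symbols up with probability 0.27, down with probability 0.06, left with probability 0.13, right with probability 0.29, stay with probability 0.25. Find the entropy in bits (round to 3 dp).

2.154 bits

H = −Σ pᵢ log₂ pᵢ.
−0.27·log₂(0.27) = 0.5100
−0.06·log₂(0.06) = 0.2435
−0.13·log₂(0.13) = 0.3826
−0.29·log₂(0.29) = 0.5179
−0.25·log₂(0.25) = 0.5000
Sum ≈ 2.1541 → 2.154 bits.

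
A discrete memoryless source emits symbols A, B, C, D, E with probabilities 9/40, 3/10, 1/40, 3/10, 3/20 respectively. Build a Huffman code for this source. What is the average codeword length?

2.175 bits/symbol

Repeatedly combine the two least-probable nodes; the expected code length is the sum of the merged weights.
merge 1/40 + 3/20 → 7/40
merge 7/40 + 9/40 → 2/5
merge 3/10 + 3/10 → 3/5
merge 2/5 + 3/5 → 1
L = 7/40 + 2/5 + 3/5 + 1 = 87/40 = 2.175 bits/symbol.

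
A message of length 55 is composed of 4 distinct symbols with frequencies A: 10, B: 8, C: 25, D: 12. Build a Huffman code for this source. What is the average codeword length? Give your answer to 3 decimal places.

Probabilities are the counts divided by 55.
Repeatedly combine the two least-probable nodes; the expected code length is the sum of the merged weights.
merge 8/55 + 2/11 → 18/55
merge 12/55 + 18/55 → 6/11
merge 5/11 + 6/11 → 1
L = 18/55 + 6/11 + 1 = 103/55 ≈ 1.873 bits/symbol.

1.873 bits/symbol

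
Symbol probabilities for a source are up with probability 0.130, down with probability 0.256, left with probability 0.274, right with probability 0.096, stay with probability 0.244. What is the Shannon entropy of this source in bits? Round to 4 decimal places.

2.2188 bits

H = −Σ pᵢ log₂ pᵢ.
−0.130·log₂(0.130) = 0.3826
−0.256·log₂(0.256) = 0.5032
−0.274·log₂(0.274) = 0.5118
−0.096·log₂(0.096) = 0.3246
−0.244·log₂(0.244) = 0.4966
Sum ≈ 2.2188 → 2.2188 bits.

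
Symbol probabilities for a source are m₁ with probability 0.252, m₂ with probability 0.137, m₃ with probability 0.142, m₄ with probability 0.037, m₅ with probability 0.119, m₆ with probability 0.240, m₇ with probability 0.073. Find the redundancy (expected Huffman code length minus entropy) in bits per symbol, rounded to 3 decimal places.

0.013 bits

Entropy H = −Σ p log₂ p ≈ 2.6051 bits.
Huffman merges: 37/1000+73/1000→11/100; 11/100+119/1000→229/1000; 137/1000+71/500→279/1000; 229/1000+6/25→469/1000; 63/250+279/1000→531/1000; 469/1000+531/1000→1. L = 1309/500 ≈ 2.6180.
L − H = 2.6180 − 2.6051 = 0.013 bits.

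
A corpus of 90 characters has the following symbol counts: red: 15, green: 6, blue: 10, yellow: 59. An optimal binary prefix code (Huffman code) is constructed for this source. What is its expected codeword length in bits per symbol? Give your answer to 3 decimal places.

1.522 bits/symbol

Probabilities are the counts divided by 90.
Repeatedly combine the two least-probable nodes; the expected code length is the sum of the merged weights.
merge 1/15 + 1/9 → 8/45
merge 1/6 + 8/45 → 31/90
merge 31/90 + 59/90 → 1
L = 8/45 + 31/90 + 1 = 137/90 ≈ 1.522 bits/symbol.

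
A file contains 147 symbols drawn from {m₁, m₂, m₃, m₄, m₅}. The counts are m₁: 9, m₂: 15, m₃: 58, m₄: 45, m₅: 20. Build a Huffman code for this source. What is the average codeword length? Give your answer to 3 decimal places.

Probabilities are the counts divided by 147.
Repeatedly combine the two least-probable nodes; the expected code length is the sum of the merged weights.
merge 3/49 + 5/49 → 8/49
merge 20/147 + 8/49 → 44/147
merge 44/147 + 15/49 → 89/147
merge 58/147 + 89/147 → 1
L = 8/49 + 44/147 + 89/147 + 1 = 304/147 ≈ 2.068 bits/symbol.

2.068 bits/symbol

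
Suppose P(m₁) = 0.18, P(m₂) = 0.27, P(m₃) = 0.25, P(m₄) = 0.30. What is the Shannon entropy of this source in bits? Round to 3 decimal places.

H = −Σ pᵢ log₂ pᵢ.
−0.18·log₂(0.18) = 0.4453
−0.27·log₂(0.27) = 0.5100
−0.25·log₂(0.25) = 0.5000
−0.30·log₂(0.30) = 0.5211
Sum ≈ 1.9764 → 1.976 bits.

1.976 bits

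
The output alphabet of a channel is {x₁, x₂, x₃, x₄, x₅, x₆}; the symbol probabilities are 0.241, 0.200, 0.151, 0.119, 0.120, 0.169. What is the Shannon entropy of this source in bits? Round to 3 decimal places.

2.537 bits

H = −Σ pᵢ log₂ pᵢ.
−0.241·log₂(0.241) = 0.4947
−0.200·log₂(0.200) = 0.4644
−0.151·log₂(0.151) = 0.4118
−0.119·log₂(0.119) = 0.3654
−0.120·log₂(0.120) = 0.3671
−0.169·log₂(0.169) = 0.4335
Sum ≈ 2.5369 → 2.537 bits.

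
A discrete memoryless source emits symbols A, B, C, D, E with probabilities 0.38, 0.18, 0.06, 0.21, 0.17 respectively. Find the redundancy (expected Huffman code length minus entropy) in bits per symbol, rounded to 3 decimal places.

0.103 bits

Entropy H = −Σ p log₂ p ≈ 2.1267 bits.
Huffman merges: 3/50+17/100→23/100; 9/50+21/100→39/100; 23/100+19/50→61/100; 39/100+61/100→1. L = 223/100 ≈ 2.2300.
L − H = 2.2300 − 2.1267 = 0.103 bits.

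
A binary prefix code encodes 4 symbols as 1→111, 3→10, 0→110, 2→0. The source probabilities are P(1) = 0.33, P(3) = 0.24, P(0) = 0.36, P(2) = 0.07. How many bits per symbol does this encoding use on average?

2.62 bits/symbol

L̄ = Σ pᵢ·ℓᵢ = 0.33·3 + 0.24·2 + 0.36·3 + 0.07·1 = 2.62 bits/symbol.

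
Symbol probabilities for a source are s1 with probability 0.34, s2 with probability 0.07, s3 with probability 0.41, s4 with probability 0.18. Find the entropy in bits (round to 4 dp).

H = −Σ pᵢ log₂ pᵢ.
−0.34·log₂(0.34) = 0.5292
−0.07·log₂(0.07) = 0.2686
−0.41·log₂(0.41) = 0.5274
−0.18·log₂(0.18) = 0.4453
Sum ≈ 1.7704 → 1.7704 bits.

1.7704 bits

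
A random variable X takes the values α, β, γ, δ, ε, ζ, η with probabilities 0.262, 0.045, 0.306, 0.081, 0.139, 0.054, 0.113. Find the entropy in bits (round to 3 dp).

H = −Σ pᵢ log₂ pᵢ.
−0.262·log₂(0.262) = 0.5063
−0.045·log₂(0.045) = 0.2013
−0.306·log₂(0.306) = 0.5228
−0.081·log₂(0.081) = 0.2937
−0.139·log₂(0.139) = 0.3957
−0.054·log₂(0.054) = 0.2274
−0.113·log₂(0.113) = 0.3555
Sum ≈ 2.5026 → 2.503 bits.

2.503 bits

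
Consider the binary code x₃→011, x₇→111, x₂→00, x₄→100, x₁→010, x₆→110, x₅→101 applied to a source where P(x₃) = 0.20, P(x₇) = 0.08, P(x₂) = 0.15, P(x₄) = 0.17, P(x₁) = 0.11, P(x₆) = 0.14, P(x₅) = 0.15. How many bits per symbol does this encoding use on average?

L̄ = Σ pᵢ·ℓᵢ = 0.20·3 + 0.08·3 + 0.15·2 + 0.17·3 + 0.11·3 + 0.14·3 + 0.15·3 = 2.85 bits/symbol.

2.85 bits/symbol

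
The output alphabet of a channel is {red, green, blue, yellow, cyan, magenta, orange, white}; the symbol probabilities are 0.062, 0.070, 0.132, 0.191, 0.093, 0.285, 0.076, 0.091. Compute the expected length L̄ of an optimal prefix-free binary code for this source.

2.823 bits/symbol

Repeatedly combine the two least-probable nodes; the expected code length is the sum of the merged weights.
merge 31/500 + 7/100 → 33/250
merge 19/250 + 91/1000 → 167/1000
merge 93/1000 + 33/250 → 9/40
merge 33/250 + 167/1000 → 299/1000
merge 191/1000 + 9/40 → 52/125
merge 57/200 + 299/1000 → 73/125
merge 52/125 + 73/125 → 1
L = 33/250 + 167/1000 + 9/40 + 299/1000 + 52/125 + 73/125 + 1 = 2823/1000 = 2.823 bits/symbol.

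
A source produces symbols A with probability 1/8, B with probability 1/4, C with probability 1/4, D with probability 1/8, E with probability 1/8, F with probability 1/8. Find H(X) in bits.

Each probability is a power of 1/2, so log₂(1/p) is an integer.
H = Σ p·log₂(1/p) = 1/8·3 + 1/4·2 + 1/4·2 + 1/8·3 + 1/8·3 + 1/8·3 = 2.5 bits.

2.5 bits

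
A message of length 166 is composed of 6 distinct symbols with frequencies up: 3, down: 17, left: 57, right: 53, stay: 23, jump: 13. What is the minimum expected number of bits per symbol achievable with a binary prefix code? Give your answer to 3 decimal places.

2.289 bits/symbol

Probabilities are the counts divided by 166.
Repeatedly combine the two least-probable nodes; the expected code length is the sum of the merged weights.
merge 3/166 + 13/166 → 8/83
merge 8/83 + 17/166 → 33/166
merge 23/166 + 33/166 → 28/83
merge 53/166 + 28/83 → 109/166
merge 57/166 + 109/166 → 1
L = 8/83 + 33/166 + 28/83 + 109/166 + 1 = 190/83 ≈ 2.289 bits/symbol.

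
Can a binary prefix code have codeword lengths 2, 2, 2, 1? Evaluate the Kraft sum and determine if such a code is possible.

With common denominator 2^2 = 4: Σ 2^(−ℓᵢ) = 1/4 + 1/4 + 1/4 + 2/4 = 5/4 = 1.25.
Kraft's inequality requires Σ ≤ 1; here Σ = 1.25 > 1, so no such prefix code exists.

1.25; no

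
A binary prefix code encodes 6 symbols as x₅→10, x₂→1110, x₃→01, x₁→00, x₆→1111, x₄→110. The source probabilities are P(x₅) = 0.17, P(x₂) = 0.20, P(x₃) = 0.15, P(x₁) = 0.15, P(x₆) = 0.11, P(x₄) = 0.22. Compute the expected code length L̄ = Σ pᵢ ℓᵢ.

L̄ = Σ pᵢ·ℓᵢ = 0.17·2 + 0.20·4 + 0.15·2 + 0.15·2 + 0.11·4 + 0.22·3 = 2.84 bits/symbol.

2.84 bits/symbol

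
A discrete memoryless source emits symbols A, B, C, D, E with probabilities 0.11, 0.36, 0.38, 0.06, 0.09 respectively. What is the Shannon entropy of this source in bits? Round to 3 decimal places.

1.968 bits

H = −Σ pᵢ log₂ pᵢ.
−0.11·log₂(0.11) = 0.3503
−0.36·log₂(0.36) = 0.5306
−0.38·log₂(0.38) = 0.5305
−0.06·log₂(0.06) = 0.2435
−0.09·log₂(0.09) = 0.3127
Sum ≈ 1.9675 → 1.968 bits.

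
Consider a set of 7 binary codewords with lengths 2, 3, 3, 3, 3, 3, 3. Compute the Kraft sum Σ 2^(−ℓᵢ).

With common denominator 2^3 = 8: Σ 2^(−ℓᵢ) = 2/8 + 1/8 + 1/8 + 1/8 + 1/8 + 1/8 + 1/8 = 8/8 = 1.

1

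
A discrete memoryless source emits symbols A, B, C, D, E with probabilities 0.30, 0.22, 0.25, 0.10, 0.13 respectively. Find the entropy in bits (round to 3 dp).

H = −Σ pᵢ log₂ pᵢ.
−0.30·log₂(0.30) = 0.5211
−0.22·log₂(0.22) = 0.4806
−0.25·log₂(0.25) = 0.5000
−0.10·log₂(0.10) = 0.3322
−0.13·log₂(0.13) = 0.3826
Sum ≈ 2.2165 → 2.217 bits.

2.217 bits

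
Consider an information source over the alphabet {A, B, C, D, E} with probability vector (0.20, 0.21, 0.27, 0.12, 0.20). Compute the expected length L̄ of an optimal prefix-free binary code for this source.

2.32 bits/symbol

Repeatedly combine the two least-probable nodes; the expected code length is the sum of the merged weights.
merge 3/25 + 1/5 → 8/25
merge 1/5 + 21/100 → 41/100
merge 27/100 + 8/25 → 59/100
merge 41/100 + 59/100 → 1
L = 8/25 + 41/100 + 59/100 + 1 = 58/25 = 2.32 bits/symbol.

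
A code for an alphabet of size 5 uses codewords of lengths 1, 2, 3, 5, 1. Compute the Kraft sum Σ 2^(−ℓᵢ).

1.40625

With common denominator 2^5 = 32: Σ 2^(−ℓᵢ) = 16/32 + 8/32 + 4/32 + 1/32 + 16/32 = 45/32 = 1.40625.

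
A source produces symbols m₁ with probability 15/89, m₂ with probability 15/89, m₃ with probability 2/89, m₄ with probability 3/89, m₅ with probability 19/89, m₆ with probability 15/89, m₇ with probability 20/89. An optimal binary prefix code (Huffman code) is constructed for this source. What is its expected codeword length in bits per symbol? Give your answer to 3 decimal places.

Repeatedly combine the two least-probable nodes; the expected code length is the sum of the merged weights.
merge 2/89 + 3/89 → 5/89
merge 5/89 + 15/89 → 20/89
merge 15/89 + 15/89 → 30/89
merge 19/89 + 20/89 → 39/89
merge 20/89 + 30/89 → 50/89
merge 39/89 + 50/89 → 1
L = 5/89 + 20/89 + 30/89 + 39/89 + 50/89 + 1 = 233/89 ≈ 2.618 bits/symbol.

2.618 bits/symbol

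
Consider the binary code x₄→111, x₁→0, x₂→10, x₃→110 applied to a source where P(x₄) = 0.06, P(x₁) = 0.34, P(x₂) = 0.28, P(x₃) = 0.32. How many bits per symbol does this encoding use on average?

2.04 bits/symbol

L̄ = Σ pᵢ·ℓᵢ = 0.06·3 + 0.34·1 + 0.28·2 + 0.32·3 = 2.04 bits/symbol.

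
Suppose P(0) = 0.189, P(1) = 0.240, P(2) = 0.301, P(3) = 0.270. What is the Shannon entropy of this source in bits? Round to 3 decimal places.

H = −Σ pᵢ log₂ pᵢ.
−0.189·log₂(0.189) = 0.4543
−0.240·log₂(0.240) = 0.4941
−0.301·log₂(0.301) = 0.5214
−0.270·log₂(0.270) = 0.5100
Sum ≈ 1.9798 → 1.980 bits.

1.980 bits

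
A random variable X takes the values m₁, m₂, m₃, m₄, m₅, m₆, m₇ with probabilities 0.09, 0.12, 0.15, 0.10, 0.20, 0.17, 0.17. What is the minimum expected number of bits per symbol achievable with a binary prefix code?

2.8 bits/symbol

Repeatedly combine the two least-probable nodes; the expected code length is the sum of the merged weights.
merge 9/100 + 1/10 → 19/100
merge 3/25 + 3/20 → 27/100
merge 17/100 + 17/100 → 17/50
merge 19/100 + 1/5 → 39/100
merge 27/100 + 17/50 → 61/100
merge 39/100 + 61/100 → 1
L = 19/100 + 27/100 + 17/50 + 39/100 + 61/100 + 1 = 14/5 = 2.8 bits/symbol.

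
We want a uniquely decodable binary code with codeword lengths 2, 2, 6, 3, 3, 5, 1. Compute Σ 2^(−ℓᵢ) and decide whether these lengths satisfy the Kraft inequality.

With common denominator 2^6 = 64: Σ 2^(−ℓᵢ) = 16/64 + 16/64 + 1/64 + 8/64 + 8/64 + 2/64 + 32/64 = 83/64 = 1.296875.
Kraft's inequality requires Σ ≤ 1; here Σ = 1.296875 > 1, so no such prefix code exists.

1.296875; no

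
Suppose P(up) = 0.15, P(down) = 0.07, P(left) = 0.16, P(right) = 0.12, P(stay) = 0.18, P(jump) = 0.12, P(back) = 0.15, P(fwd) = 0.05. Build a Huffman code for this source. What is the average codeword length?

2.94 bits/symbol

Repeatedly combine the two least-probable nodes; the expected code length is the sum of the merged weights.
merge 1/20 + 7/100 → 3/25
merge 3/25 + 3/25 → 6/25
merge 3/25 + 3/20 → 27/100
merge 3/20 + 4/25 → 31/100
merge 9/50 + 6/25 → 21/50
merge 27/100 + 31/100 → 29/50
merge 21/50 + 29/50 → 1
L = 3/25 + 6/25 + 27/100 + 31/100 + 21/50 + 29/50 + 1 = 147/50 = 2.94 bits/symbol.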